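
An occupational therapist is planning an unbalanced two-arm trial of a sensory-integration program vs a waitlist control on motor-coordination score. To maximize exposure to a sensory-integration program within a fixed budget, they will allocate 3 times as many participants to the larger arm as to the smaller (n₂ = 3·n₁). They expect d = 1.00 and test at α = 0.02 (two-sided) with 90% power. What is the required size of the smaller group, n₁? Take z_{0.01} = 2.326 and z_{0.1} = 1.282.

With allocation ratio k = n₂/n₁ = 3, Var(x̄₁−x̄₂) = σ²(1/n₁ + 1/(k·n₁)) = σ²·(k+1)/(k·n₁).
So n₁ = (1 + 1/k)·((z_{α/2} + z_β)/d)² = 1.333 × (3.608/1.00)².
n₁ = 1.333 × 13.02 = 17.4.
Round up: n₁ = 18, giving n₂ = 3 × 18 = 54.

n₁ = 18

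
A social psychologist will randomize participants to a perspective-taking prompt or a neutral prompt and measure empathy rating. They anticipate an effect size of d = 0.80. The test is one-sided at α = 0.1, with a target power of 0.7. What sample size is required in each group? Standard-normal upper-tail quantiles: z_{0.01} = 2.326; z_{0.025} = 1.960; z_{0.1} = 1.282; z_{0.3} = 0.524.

n = 11 per group

For two independent groups with equal n: n = 2·((z_{α} + z_β) / d)².
z_{α} + z_β = 1.282 + 0.524 = 1.806.
n = 2 × (1.806 / 0.80)² = 2 × 2.257² = 2 × 5.10 = 10.2.
Round up to the next whole participant.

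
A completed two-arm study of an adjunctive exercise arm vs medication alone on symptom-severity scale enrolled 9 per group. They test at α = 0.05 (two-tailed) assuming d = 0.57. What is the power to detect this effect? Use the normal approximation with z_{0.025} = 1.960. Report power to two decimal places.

power ≈ 0.23

For two equal groups, power = Φ(d·√(n/2) − z_{α/2}).
d·√(n/2) = 0.57 × √(9/2) = 0.57 × 2.121 = 1.209.
z_β = 1.209 − 1.960 = -0.751.
Power = Φ(-0.751) = 0.226.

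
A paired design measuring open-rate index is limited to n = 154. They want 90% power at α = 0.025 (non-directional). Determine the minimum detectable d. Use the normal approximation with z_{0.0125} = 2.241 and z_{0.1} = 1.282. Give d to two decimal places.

d_min ≈ 0.28

For a single sample (or paired design) of n = 154: d_min = (z_{α/2} + z_β)/√n.
z-sum = 2.241 + 1.282 = 3.523.
d_min = 3.523 / √154 = 3.523 / 12.410 = 0.284.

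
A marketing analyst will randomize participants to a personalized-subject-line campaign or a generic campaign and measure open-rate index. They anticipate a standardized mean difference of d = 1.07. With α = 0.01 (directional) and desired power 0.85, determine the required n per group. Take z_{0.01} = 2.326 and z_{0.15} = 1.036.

For two independent groups with equal n: n = 2·((z_{α} + z_β) / d)².
z_{α} + z_β = 2.326 + 1.036 = 3.362.
n = 2 × (3.362 / 1.07)² = 2 × 3.142² = 2 × 9.87 = 19.7.
Round up to the next whole participant.

n = 20 per group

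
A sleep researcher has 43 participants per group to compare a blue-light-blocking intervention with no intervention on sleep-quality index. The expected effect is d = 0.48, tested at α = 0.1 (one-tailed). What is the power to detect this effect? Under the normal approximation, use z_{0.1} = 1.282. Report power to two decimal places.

power ≈ 0.83

For two equal groups, power = Φ(d·√(n/2) − z_{α}).
d·√(n/2) = 0.48 × √(43/2) = 0.48 × 4.637 = 2.226.
z_β = 2.226 − 1.282 = 0.944.
Power = Φ(0.944) = 0.827.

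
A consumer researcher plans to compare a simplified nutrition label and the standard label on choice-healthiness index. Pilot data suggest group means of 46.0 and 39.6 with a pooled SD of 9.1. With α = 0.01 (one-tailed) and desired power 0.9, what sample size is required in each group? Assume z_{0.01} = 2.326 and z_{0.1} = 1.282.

n = 53 per group

Cohen's d = |M₁ − M₂| / SD_pooled = |46.0 − 39.6| / 9.1 = 6.4 / 9.1 = 0.703.
For two independent groups with equal n: n = 2·((z_{α} + z_β) / d)².
z_{α} + z_β = 2.326 + 1.282 = 3.608.
n = 2 × (3.608 / 0.703)² = 2 × 5.132² = 2 × 26.34 = 52.7.
Round up to the next whole participant.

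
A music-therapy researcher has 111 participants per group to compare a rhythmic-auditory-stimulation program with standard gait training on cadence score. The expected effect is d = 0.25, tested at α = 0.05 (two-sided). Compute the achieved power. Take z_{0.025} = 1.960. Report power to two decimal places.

For two equal groups, power = Φ(d·√(n/2) − z_{α/2}).
d·√(n/2) = 0.25 × √(111/2) = 0.25 × 7.450 = 1.862.
z_β = 1.862 − 1.960 = -0.098.
Power = Φ(-0.098) = 0.461.

power ≈ 0.46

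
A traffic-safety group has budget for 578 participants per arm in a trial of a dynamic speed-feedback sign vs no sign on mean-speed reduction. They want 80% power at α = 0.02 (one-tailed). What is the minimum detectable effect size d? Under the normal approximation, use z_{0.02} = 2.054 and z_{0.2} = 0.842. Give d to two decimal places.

d_min ≈ 0.17

For two independent groups of n = 578 each: d_min = (z_{α} + z_β)·√(2/n).
z-sum = 2.054 + 0.842 = 2.896.
d_min = 2.896 × √(2/578) = 2.896 × 0.0588 = 0.170.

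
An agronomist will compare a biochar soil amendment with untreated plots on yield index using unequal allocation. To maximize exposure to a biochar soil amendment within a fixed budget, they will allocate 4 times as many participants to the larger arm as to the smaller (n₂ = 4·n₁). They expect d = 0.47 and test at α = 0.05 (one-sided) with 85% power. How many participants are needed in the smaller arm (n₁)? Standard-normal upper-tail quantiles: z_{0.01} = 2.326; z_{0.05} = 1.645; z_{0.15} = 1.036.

n₁ = 41

With allocation ratio k = n₂/n₁ = 4, Var(x̄₁−x̄₂) = σ²(1/n₁ + 1/(k·n₁)) = σ²·(k+1)/(k·n₁).
So n₁ = (1 + 1/k)·((z_{α} + z_β)/d)² = 1.250 × (2.681/0.47)².
n₁ = 1.250 × 32.54 = 40.7.
Round up: n₁ = 41, giving n₂ = 4 × 41 = 164.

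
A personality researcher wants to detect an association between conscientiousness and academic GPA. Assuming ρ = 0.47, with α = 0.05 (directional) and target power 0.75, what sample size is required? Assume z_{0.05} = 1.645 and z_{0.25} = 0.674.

n = 24

Fisher's z: C = ½·ln((1+r)/(1−r)) = ½·ln(2.7736) = 0.5101.
n = ((z_{α} + z_β)/C)² + 3.
(1.645 + 0.674) / 0.5101 = 2.319 / 0.5101 = 4.546.
n = 4.546² + 3 = 20.67 + 3 = 23.7.
Round up.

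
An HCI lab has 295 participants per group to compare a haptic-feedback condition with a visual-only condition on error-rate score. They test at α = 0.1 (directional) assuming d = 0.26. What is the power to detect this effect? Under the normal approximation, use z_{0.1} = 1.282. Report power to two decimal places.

For two equal groups, power = Φ(d·√(n/2) − z_{α}).
d·√(n/2) = 0.26 × √(295/2) = 0.26 × 12.145 = 3.158.
z_β = 3.158 − 1.282 = 1.876.
Power = Φ(1.876) = 0.970.

power ≈ 0.97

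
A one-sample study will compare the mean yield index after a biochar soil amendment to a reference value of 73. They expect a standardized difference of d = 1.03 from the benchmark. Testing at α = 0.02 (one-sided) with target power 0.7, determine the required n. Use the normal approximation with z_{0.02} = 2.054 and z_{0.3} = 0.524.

For a one-sample test: n = ((z_{α} + z_β) / d)².
z_{α} + z_β = 2.054 + 0.524 = 2.578.
n = (2.578 / 1.03)² = 2.503² = 6.26.
Round up.

n = 7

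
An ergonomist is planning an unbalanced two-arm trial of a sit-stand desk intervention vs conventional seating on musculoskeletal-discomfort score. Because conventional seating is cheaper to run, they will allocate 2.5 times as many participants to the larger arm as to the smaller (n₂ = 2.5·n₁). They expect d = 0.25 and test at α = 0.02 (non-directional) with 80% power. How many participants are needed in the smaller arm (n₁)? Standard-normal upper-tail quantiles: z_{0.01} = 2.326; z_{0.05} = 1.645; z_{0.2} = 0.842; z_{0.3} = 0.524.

With allocation ratio k = n₂/n₁ = 2.5, Var(x̄₁−x̄₂) = σ²(1/n₁ + 1/(k·n₁)) = σ²·(k+1)/(k·n₁).
So n₁ = (1 + 1/k)·((z_{α/2} + z_β)/d)² = 1.400 × (3.168/0.25)².
n₁ = 1.400 × 160.58 = 224.8.
Round up: n₁ = 225, giving n₂ = ⌈2.5 × 225⌉ = ⌈562.5⌉ = 563.

n₁ = 225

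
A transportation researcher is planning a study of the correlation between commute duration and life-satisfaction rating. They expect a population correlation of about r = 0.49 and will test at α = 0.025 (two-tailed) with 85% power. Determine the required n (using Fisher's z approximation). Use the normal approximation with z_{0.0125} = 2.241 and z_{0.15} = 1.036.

n = 41

Fisher's z: C = ½·ln((1+r)/(1−r)) = ½·ln(2.9216) = 0.5361.
n = ((z_{α/2} + z_β)/C)² + 3.
(2.241 + 1.036) / 0.5361 = 3.277 / 0.5361 = 6.113.
n = 6.113² + 3 = 37.36 + 3 = 40.4.
Round up.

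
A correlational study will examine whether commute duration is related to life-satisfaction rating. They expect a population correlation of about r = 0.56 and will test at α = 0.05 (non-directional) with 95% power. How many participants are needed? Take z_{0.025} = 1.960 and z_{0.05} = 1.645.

Fisher's z: C = ½·ln((1+r)/(1−r)) = ½·ln(3.5455) = 0.6328.
n = ((z_{α/2} + z_β)/C)² + 3.
(1.960 + 1.645) / 0.6328 = 3.605 / 0.6328 = 5.697.
n = 5.697² + 3 = 32.45 + 3 = 35.5.
Round up.

n = 36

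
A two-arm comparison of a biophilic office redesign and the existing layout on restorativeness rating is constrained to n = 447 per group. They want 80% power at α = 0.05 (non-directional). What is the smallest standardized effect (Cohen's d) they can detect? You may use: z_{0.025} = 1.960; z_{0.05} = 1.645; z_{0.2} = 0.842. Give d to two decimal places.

d_min ≈ 0.19

For two independent groups of n = 447 each: d_min = (z_{α/2} + z_β)·√(2/n).
z-sum = 1.960 + 0.842 = 2.802.
d_min = 2.802 × √(2/447) = 2.802 × 0.0669 = 0.187.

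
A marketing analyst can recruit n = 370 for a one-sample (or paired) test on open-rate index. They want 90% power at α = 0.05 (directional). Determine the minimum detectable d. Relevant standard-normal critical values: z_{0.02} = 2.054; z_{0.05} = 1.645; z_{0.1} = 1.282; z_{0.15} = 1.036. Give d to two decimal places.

d_min ≈ 0.15

For a single sample (or paired design) of n = 370: d_min = (z_{α} + z_β)/√n.
z-sum = 1.645 + 1.282 = 2.927.
d_min = 2.927 / √370 = 2.927 / 19.235 = 0.152.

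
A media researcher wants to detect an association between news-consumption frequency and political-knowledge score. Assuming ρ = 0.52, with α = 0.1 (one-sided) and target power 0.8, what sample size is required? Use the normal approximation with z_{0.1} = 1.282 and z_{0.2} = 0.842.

n = 17

Fisher's z: C = ½·ln((1+r)/(1−r)) = ½·ln(3.1667) = 0.5763.
n = ((z_{α} + z_β)/C)² + 3.
(1.282 + 0.842) / 0.5763 = 2.124 / 0.5763 = 3.686.
n = 3.686² + 3 = 13.58 + 3 = 16.6.
Round up.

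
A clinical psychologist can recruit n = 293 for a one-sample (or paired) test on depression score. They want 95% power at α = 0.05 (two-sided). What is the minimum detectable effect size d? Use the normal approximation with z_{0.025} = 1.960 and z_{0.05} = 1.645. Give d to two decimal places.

d_min ≈ 0.21

For a single sample (or paired design) of n = 293: d_min = (z_{α/2} + z_β)/√n.
z-sum = 1.960 + 1.645 = 3.605.
d_min = 3.605 / √293 = 3.605 / 17.117 = 0.211.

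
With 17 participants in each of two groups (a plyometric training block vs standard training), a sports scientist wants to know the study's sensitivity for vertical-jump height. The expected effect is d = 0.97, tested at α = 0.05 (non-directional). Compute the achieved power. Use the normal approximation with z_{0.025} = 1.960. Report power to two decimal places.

power ≈ 0.81

For two equal groups, power = Φ(d·√(n/2) − z_{α/2}).
d·√(n/2) = 0.97 × √(17/2) = 0.97 × 2.915 = 2.828.
z_β = 2.828 − 1.960 = 0.868.
Power = Φ(0.868) = 0.807.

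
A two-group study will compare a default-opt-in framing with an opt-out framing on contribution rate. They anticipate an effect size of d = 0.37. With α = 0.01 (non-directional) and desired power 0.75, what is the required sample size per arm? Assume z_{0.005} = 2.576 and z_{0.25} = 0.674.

For two independent groups with equal n: n = 2·((z_{α/2} + z_β) / d)².
z_{α/2} + z_β = 2.576 + 0.674 = 3.250.
n = 2 × (3.250 / 0.37)² = 2 × 8.784² = 2 × 77.15 = 154.3.
Round up to the next whole participant.

n = 155 per group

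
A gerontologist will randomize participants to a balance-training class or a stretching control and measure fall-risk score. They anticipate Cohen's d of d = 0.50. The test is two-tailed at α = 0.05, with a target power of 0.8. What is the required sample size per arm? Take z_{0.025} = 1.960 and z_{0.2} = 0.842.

For two independent groups with equal n: n = 2·((z_{α/2} + z_β) / d)².
z_{α/2} + z_β = 1.960 + 0.842 = 2.802.
n = 2 × (2.802 / 0.50)² = 2 × 5.604² = 2 × 31.40 = 62.8.
Round up to the next whole participant.

n = 63 per group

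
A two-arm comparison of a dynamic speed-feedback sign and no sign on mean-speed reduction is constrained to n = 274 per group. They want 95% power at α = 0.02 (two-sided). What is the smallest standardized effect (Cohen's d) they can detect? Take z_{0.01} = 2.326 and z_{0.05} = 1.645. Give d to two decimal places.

For two independent groups of n = 274 each: d_min = (z_{α/2} + z_β)·√(2/n).
z-sum = 2.326 + 1.645 = 3.971.
d_min = 3.971 × √(2/274) = 3.971 × 0.0854 = 0.339.

d_min ≈ 0.34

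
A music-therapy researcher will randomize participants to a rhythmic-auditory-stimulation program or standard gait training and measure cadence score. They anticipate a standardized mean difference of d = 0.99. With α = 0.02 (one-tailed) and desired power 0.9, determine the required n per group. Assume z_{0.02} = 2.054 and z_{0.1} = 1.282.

For two independent groups with equal n: n = 2·((z_{α} + z_β) / d)².
z_{α} + z_β = 2.054 + 1.282 = 3.336.
n = 2 × (3.336 / 0.99)² = 2 × 3.370² = 2 × 11.35 = 22.7.
Round up to the next whole participant.

n = 23 per group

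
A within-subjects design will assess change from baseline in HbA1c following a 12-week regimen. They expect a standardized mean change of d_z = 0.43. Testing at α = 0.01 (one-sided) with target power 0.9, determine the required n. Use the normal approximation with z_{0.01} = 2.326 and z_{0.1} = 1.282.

n = 71 pairs

For a paired (one-sample on differences) test: n = ((z_{α} + z_β) / d)².
z_{α} + z_β = 2.326 + 1.282 = 3.608.
n = (3.608 / 0.43)² = 8.391² = 70.40.
Round up.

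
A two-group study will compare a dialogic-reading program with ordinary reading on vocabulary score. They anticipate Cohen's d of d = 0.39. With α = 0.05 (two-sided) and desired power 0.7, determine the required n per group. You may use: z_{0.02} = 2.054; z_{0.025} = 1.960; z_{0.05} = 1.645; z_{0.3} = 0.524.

For two independent groups with equal n: n = 2·((z_{α/2} + z_β) / d)².
z_{α/2} + z_β = 1.960 + 0.524 = 2.484.
n = 2 × (2.484 / 0.39)² = 2 × 6.369² = 2 × 40.57 = 81.1.
Round up to the next whole participant.

n = 82 per group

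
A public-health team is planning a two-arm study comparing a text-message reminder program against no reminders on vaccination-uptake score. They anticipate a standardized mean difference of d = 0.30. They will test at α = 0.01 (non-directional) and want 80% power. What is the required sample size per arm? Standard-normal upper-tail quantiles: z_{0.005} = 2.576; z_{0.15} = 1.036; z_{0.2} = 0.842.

For two independent groups with equal n: n = 2·((z_{α/2} + z_β) / d)².
z_{α/2} + z_β = 2.576 + 0.842 = 3.418.
n = 2 × (3.418 / 0.30)² = 2 × 11.393² = 2 × 129.81 = 259.6.
Round up to the next whole participant.

n = 260 per group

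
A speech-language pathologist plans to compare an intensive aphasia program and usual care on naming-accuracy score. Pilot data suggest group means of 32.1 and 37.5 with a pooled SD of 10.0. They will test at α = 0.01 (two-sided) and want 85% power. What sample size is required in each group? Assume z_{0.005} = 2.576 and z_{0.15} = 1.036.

n = 90 per group

Cohen's d = |M₁ − M₂| / SD_pooled = |32.1 − 37.5| / 10.0 = 5.4 / 10.0 = 0.540.
For two independent groups with equal n: n = 2·((z_{α/2} + z_β) / d)².
z_{α/2} + z_β = 2.576 + 1.036 = 3.612.
n = 2 × (3.612 / 0.540)² = 2 × 6.689² = 2 × 44.74 = 89.5.
Round up to the next whole participant.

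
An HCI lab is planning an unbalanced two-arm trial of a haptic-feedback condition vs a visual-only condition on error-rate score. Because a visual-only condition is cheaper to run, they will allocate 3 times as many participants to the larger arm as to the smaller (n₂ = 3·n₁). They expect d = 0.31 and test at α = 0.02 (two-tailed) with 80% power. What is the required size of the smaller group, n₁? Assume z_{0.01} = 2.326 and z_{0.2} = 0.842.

n₁ = 140

With allocation ratio k = n₂/n₁ = 3, Var(x̄₁−x̄₂) = σ²(1/n₁ + 1/(k·n₁)) = σ²·(k+1)/(k·n₁).
So n₁ = (1 + 1/k)·((z_{α/2} + z_β)/d)² = 1.333 × (3.168/0.31)².
n₁ = 1.333 × 104.44 = 139.2.
Round up: n₁ = 140, giving n₂ = 3 × 140 = 420.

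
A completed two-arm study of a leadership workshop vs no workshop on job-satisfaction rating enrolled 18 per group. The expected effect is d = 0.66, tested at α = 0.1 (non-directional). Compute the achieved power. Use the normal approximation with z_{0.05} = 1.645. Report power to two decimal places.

power ≈ 0.63

For two equal groups, power = Φ(d·√(n/2) − z_{α/2}).
d·√(n/2) = 0.66 × √(18/2) = 0.66 × 3.000 = 1.980.
z_β = 1.980 − 1.645 = 0.335.
Power = Φ(0.335) = 0.631.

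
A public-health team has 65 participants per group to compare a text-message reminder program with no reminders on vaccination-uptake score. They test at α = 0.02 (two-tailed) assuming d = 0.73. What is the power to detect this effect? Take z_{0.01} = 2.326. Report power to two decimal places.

For two equal groups, power = Φ(d·√(n/2) − z_{α/2}).
d·√(n/2) = 0.73 × √(65/2) = 0.73 × 5.701 = 4.162.
z_β = 4.162 − 2.326 = 1.836.
Power = Φ(1.836) = 0.967.

power ≈ 0.97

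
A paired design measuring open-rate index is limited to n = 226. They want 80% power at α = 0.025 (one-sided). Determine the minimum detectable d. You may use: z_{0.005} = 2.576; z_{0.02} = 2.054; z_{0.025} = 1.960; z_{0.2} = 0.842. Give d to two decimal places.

d_min ≈ 0.19

For a single sample (or paired design) of n = 226: d_min = (z_{α} + z_β)/√n.
z-sum = 1.960 + 0.842 = 2.802.
d_min = 2.802 / √226 = 2.802 / 15.033 = 0.186.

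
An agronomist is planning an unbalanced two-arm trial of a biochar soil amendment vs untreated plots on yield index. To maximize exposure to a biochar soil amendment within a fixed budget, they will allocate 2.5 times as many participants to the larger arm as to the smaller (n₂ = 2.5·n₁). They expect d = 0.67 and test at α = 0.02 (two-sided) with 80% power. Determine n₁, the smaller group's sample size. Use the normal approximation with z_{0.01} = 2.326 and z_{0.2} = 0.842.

n₁ = 32

With allocation ratio k = n₂/n₁ = 2.5, Var(x̄₁−x̄₂) = σ²(1/n₁ + 1/(k·n₁)) = σ²·(k+1)/(k·n₁).
So n₁ = (1 + 1/k)·((z_{α/2} + z_β)/d)² = 1.400 × (3.168/0.67)².
n₁ = 1.400 × 22.36 = 31.3.
Round up: n₁ = 32, giving n₂ = 2.5 × 32 = 80.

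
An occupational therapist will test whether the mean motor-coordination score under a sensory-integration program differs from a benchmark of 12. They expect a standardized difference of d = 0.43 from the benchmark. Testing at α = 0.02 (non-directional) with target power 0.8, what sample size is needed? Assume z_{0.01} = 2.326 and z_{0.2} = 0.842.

n = 55

For a one-sample test: n = ((z_{α/2} + z_β) / d)².
z_{α/2} + z_β = 2.326 + 0.842 = 3.168.
n = (3.168 / 0.43)² = 7.367² = 54.28.
Round up.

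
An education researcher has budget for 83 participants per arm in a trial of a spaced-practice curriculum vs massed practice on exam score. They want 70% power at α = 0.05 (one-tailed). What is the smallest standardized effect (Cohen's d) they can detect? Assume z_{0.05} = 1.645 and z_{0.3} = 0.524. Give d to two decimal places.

For two independent groups of n = 83 each: d_min = (z_{α} + z_β)·√(2/n).
z-sum = 1.645 + 0.524 = 2.169.
d_min = 2.169 × √(2/83) = 2.169 × 0.1552 = 0.337.

d_min ≈ 0.34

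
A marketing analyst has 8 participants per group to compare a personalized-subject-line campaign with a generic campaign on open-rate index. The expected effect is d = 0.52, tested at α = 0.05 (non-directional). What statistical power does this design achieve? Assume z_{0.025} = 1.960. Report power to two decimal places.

power ≈ 0.18

For two equal groups, power = Φ(d·√(n/2) − z_{α/2}).
d·√(n/2) = 0.52 × √(8/2) = 0.52 × 2.000 = 1.040.
z_β = 1.040 − 1.960 = -0.920.
Power = Φ(-0.920) = 0.179.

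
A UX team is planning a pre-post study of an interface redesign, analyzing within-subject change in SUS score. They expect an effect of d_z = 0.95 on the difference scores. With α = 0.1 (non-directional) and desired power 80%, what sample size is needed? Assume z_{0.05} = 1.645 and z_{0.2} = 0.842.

For a paired (one-sample on differences) test: n = ((z_{α/2} + z_β) / d)².
z_{α/2} + z_β = 1.645 + 0.842 = 2.487.
n = (2.487 / 0.95)² = 2.618² = 6.85.
Round up.

n = 7 pairs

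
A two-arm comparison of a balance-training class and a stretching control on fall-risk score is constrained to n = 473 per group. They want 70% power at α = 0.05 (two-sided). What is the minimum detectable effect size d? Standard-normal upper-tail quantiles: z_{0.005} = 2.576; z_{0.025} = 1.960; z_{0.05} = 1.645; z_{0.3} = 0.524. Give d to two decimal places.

For two independent groups of n = 473 each: d_min = (z_{α/2} + z_β)·√(2/n).
z-sum = 1.960 + 0.524 = 2.484.
d_min = 2.484 × √(2/473) = 2.484 × 0.0650 = 0.162.

d_min ≈ 0.16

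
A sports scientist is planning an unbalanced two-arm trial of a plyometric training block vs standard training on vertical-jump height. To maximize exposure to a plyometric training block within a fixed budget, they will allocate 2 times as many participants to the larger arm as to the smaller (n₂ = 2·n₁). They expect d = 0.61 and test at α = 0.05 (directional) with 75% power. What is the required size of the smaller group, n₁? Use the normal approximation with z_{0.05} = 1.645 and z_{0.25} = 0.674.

With allocation ratio k = n₂/n₁ = 2, Var(x̄₁−x̄₂) = σ²(1/n₁ + 1/(k·n₁)) = σ²·(k+1)/(k·n₁).
So n₁ = (1 + 1/k)·((z_{α} + z_β)/d)² = 1.500 × (2.319/0.61)².
n₁ = 1.500 × 14.45 = 21.7.
Round up: n₁ = 22, giving n₂ = 2 × 22 = 44.

n₁ = 22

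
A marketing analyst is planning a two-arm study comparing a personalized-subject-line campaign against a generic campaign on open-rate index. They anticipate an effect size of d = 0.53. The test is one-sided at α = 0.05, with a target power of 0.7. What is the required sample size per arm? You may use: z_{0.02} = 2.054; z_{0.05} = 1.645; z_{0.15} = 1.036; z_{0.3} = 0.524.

n = 34 per group

For two independent groups with equal n: n = 2·((z_{α} + z_β) / d)².
z_{α} + z_β = 1.645 + 0.524 = 2.169.
n = 2 × (2.169 / 0.53)² = 2 × 4.092² = 2 × 16.75 = 33.5.
Round up to the next whole participant.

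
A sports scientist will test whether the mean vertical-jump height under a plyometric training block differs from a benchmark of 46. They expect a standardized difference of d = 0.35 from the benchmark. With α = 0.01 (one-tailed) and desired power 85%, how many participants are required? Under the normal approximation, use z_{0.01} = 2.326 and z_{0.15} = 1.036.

For a one-sample test: n = ((z_{α} + z_β) / d)².
z_{α} + z_β = 2.326 + 1.036 = 3.362.
n = (3.362 / 0.35)² = 9.606² = 92.27.
Round up.

n = 93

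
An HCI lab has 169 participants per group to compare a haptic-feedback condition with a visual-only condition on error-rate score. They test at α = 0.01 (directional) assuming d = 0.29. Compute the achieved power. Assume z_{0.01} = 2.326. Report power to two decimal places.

power ≈ 0.63

For two equal groups, power = Φ(d·√(n/2) − z_{α}).
d·√(n/2) = 0.29 × √(169/2) = 0.29 × 9.192 = 2.666.
z_β = 2.666 − 2.326 = 0.340.
Power = Φ(0.340) = 0.633.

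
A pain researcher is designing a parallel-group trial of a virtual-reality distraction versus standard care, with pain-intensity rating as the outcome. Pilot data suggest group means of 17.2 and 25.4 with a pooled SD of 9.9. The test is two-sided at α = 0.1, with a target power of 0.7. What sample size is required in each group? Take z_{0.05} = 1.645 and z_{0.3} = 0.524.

Cohen's d = |M₁ − M₂| / SD_pooled = |17.2 − 25.4| / 9.9 = 8.2 / 9.9 = 0.828.
For two independent groups with equal n: n = 2·((z_{α/2} + z_β) / d)².
z_{α/2} + z_β = 1.645 + 0.524 = 2.169.
n = 2 × (2.169 / 0.828)² = 2 × 2.620² = 2 × 6.86 = 13.7.
Round up to the next whole participant.

n = 14 per group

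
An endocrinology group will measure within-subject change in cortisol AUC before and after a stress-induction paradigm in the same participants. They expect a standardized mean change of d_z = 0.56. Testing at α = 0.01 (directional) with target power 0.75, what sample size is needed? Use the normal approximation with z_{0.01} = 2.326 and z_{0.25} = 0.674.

For a paired (one-sample on differences) test: n = ((z_{α} + z_β) / d)².
z_{α} + z_β = 2.326 + 0.674 = 3.000.
n = (3.000 / 0.56)² = 5.357² = 28.70.
Round up.

n = 29 pairs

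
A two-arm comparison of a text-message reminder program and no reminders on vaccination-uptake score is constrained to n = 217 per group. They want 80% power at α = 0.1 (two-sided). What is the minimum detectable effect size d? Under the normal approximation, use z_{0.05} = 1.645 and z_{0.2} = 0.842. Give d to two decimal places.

For two independent groups of n = 217 each: d_min = (z_{α/2} + z_β)·√(2/n).
z-sum = 1.645 + 0.842 = 2.487.
d_min = 2.487 × √(2/217) = 2.487 × 0.0960 = 0.239.

d_min ≈ 0.24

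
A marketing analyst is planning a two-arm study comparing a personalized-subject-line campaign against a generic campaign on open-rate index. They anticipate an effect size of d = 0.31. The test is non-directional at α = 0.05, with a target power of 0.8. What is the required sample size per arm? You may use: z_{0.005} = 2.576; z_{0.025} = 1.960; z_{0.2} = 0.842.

For two independent groups with equal n: n = 2·((z_{α/2} + z_β) / d)².
z_{α/2} + z_β = 1.960 + 0.842 = 2.802.
n = 2 × (2.802 / 0.31)² = 2 × 9.039² = 2 × 81.70 = 163.4.
Round up to the next whole participant.

n = 164 per group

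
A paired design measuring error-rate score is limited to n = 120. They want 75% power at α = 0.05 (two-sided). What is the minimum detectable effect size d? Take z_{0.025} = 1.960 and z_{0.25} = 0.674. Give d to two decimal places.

For a single sample (or paired design) of n = 120: d_min = (z_{α/2} + z_β)/√n.
z-sum = 1.960 + 0.674 = 2.634.
d_min = 2.634 / √120 = 2.634 / 10.954 = 0.240.

d_min ≈ 0.24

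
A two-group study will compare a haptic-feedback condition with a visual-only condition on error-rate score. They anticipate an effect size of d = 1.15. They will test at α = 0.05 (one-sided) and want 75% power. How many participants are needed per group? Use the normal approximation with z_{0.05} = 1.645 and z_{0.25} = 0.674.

n = 9 per group

For two independent groups with equal n: n = 2·((z_{α} + z_β) / d)².
z_{α} + z_β = 1.645 + 0.674 = 2.319.
n = 2 × (2.319 / 1.15)² = 2 × 2.017² = 2 × 4.07 = 8.1.
Round up to the next whole participant.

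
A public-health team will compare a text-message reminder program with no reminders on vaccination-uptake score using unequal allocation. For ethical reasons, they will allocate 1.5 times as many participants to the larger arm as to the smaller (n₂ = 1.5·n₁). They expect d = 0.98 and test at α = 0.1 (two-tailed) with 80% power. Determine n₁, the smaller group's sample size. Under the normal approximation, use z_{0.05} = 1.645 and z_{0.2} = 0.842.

n₁ = 11

With allocation ratio k = n₂/n₁ = 1.5, Var(x̄₁−x̄₂) = σ²(1/n₁ + 1/(k·n₁)) = σ²·(k+1)/(k·n₁).
So n₁ = (1 + 1/k)·((z_{α/2} + z_β)/d)² = 1.667 × (2.487/0.98)².
n₁ = 1.667 × 6.44 = 10.7.
Round up: n₁ = 11, giving n₂ = ⌈1.5 × 11⌉ = ⌈16.5⌉ = 17.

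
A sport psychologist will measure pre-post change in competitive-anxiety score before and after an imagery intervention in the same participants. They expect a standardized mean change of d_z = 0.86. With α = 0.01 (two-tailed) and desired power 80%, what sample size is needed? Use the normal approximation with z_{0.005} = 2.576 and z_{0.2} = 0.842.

For a paired (one-sample on differences) test: n = ((z_{α/2} + z_β) / d)².
z_{α/2} + z_β = 2.576 + 0.842 = 3.418.
n = (3.418 / 0.86)² = 3.974² = 15.80.
Round up.

n = 16 pairs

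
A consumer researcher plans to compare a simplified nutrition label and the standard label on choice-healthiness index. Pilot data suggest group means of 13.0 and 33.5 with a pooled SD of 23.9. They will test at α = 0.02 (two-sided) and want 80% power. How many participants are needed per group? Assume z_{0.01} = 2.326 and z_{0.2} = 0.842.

Cohen's d = |M₁ − M₂| / SD_pooled = |13.0 − 33.5| / 23.9 = 20.5 / 23.9 = 0.858.
For two independent groups with equal n: n = 2·((z_{α/2} + z_β) / d)².
z_{α/2} + z_β = 2.326 + 0.842 = 3.168.
n = 2 × (3.168 / 0.858)² = 2 × 3.692² = 2 × 13.63 = 27.3.
Round up to the next whole participant.

n = 28 per group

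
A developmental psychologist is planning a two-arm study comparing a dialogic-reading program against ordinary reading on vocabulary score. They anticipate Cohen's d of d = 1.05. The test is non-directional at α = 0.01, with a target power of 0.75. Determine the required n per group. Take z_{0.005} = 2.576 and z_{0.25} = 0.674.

For two independent groups with equal n: n = 2·((z_{α/2} + z_β) / d)².
z_{α/2} + z_β = 2.576 + 0.674 = 3.250.
n = 2 × (3.250 / 1.05)² = 2 × 3.095² = 2 × 9.58 = 19.2.
Round up to the next whole participant.

n = 20 per group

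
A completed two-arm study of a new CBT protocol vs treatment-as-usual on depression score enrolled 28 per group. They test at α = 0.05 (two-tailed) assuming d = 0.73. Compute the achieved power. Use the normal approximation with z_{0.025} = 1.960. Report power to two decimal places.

For two equal groups, power = Φ(d·√(n/2) − z_{α/2}).
d·√(n/2) = 0.73 × √(28/2) = 0.73 × 3.742 = 2.731.
z_β = 2.731 − 1.960 = 0.771.
Power = Φ(0.771) = 0.780.

power ≈ 0.78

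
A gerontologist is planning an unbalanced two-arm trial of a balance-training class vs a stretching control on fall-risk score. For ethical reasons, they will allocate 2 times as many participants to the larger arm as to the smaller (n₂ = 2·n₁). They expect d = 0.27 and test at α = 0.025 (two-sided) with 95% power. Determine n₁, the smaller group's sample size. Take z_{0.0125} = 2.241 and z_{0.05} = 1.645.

With allocation ratio k = n₂/n₁ = 2, Var(x̄₁−x̄₂) = σ²(1/n₁ + 1/(k·n₁)) = σ²·(k+1)/(k·n₁).
So n₁ = (1 + 1/k)·((z_{α/2} + z_β)/d)² = 1.500 × (3.886/0.27)².
n₁ = 1.500 × 207.15 = 310.7.
Round up: n₁ = 311, giving n₂ = 2 × 311 = 622.

n₁ = 311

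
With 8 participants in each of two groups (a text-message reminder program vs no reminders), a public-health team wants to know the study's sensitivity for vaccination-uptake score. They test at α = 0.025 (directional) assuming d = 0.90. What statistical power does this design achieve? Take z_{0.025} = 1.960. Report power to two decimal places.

For two equal groups, power = Φ(d·√(n/2) − z_{α}).
d·√(n/2) = 0.90 × √(8/2) = 0.90 × 2.000 = 1.800.
z_β = 1.800 − 1.960 = -0.160.
Power = Φ(-0.160) = 0.436.

power ≈ 0.44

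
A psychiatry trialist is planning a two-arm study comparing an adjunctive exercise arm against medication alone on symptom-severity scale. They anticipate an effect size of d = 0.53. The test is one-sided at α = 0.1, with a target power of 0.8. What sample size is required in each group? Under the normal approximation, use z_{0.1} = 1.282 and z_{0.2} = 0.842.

For two independent groups with equal n: n = 2·((z_{α} + z_β) / d)².
z_{α} + z_β = 1.282 + 0.842 = 2.124.
n = 2 × (2.124 / 0.53)² = 2 × 4.008² = 2 × 16.06 = 32.1.
Round up to the next whole participant.

n = 33 per group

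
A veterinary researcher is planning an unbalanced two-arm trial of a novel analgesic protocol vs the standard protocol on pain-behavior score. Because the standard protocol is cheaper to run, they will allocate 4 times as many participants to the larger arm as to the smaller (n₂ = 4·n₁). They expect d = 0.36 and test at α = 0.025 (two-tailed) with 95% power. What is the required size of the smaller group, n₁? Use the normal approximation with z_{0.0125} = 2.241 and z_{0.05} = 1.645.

n₁ = 146

With allocation ratio k = n₂/n₁ = 4, Var(x̄₁−x̄₂) = σ²(1/n₁ + 1/(k·n₁)) = σ²·(k+1)/(k·n₁).
So n₁ = (1 + 1/k)·((z_{α/2} + z_β)/d)² = 1.250 × (3.886/0.36)².
n₁ = 1.250 × 116.52 = 145.7.
Round up: n₁ = 146, giving n₂ = 4 × 146 = 584.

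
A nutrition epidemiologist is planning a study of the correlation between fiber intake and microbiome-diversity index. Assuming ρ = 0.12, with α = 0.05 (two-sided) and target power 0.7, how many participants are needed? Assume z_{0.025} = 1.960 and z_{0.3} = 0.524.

n = 428

Fisher's z: C = ½·ln((1+r)/(1−r)) = ½·ln(1.2727) = 0.1206.
n = ((z_{α/2} + z_β)/C)² + 3.
(1.960 + 0.524) / 0.1206 = 2.484 / 0.1206 = 20.597.
n = 20.597² + 3 = 424.24 + 3 = 427.2.
Round up.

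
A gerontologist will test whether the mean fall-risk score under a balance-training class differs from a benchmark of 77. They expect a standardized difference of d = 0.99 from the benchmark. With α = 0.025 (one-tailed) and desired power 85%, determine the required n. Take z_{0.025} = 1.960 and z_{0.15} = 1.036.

For a one-sample test: n = ((z_{α} + z_β) / d)².
z_{α} + z_β = 1.960 + 1.036 = 2.996.
n = (2.996 / 0.99)² = 3.026² = 9.16.
Round up.

n = 10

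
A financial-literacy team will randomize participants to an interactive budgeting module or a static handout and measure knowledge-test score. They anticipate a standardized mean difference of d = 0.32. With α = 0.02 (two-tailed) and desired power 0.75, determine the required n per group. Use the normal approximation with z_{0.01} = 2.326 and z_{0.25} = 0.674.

For two independent groups with equal n: n = 2·((z_{α/2} + z_β) / d)².
z_{α/2} + z_β = 2.326 + 0.674 = 3.000.
n = 2 × (3.000 / 0.32)² = 2 × 9.375² = 2 × 87.89 = 175.8.
Round up to the next whole participant.

n = 176 per group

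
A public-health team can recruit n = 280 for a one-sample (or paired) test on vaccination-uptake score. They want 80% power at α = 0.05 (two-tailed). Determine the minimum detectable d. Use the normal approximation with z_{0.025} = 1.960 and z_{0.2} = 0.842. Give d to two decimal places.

d_min ≈ 0.17

For a single sample (or paired design) of n = 280: d_min = (z_{α/2} + z_β)/√n.
z-sum = 1.960 + 0.842 = 2.802.
d_min = 2.802 / √280 = 2.802 / 16.733 = 0.167.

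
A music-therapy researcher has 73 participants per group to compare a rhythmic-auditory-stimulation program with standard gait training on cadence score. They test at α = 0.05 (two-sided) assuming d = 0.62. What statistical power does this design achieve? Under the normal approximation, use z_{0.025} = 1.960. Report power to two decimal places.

power ≈ 0.96

For two equal groups, power = Φ(d·√(n/2) − z_{α/2}).
d·√(n/2) = 0.62 × √(73/2) = 0.62 × 6.042 = 3.746.
z_β = 3.746 − 1.960 = 1.786.
Power = Φ(1.786) = 0.963.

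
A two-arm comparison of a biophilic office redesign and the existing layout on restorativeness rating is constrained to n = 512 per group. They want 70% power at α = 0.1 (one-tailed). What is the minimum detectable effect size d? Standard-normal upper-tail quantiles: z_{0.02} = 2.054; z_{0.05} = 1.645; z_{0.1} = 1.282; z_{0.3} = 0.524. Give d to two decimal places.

For two independent groups of n = 512 each: d_min = (z_{α} + z_β)·√(2/n).
z-sum = 1.282 + 0.524 = 1.806.
d_min = 1.806 × √(2/512) = 1.806 × 0.0625 = 0.113.

d_min ≈ 0.11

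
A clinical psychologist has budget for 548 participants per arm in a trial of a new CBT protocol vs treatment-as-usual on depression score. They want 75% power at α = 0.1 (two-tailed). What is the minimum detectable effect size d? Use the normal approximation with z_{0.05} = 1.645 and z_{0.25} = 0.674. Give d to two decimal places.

d_min ≈ 0.14

For two independent groups of n = 548 each: d_min = (z_{α/2} + z_β)·√(2/n).
z-sum = 1.645 + 0.674 = 2.319.
d_min = 2.319 × √(2/548) = 2.319 × 0.0604 = 0.140.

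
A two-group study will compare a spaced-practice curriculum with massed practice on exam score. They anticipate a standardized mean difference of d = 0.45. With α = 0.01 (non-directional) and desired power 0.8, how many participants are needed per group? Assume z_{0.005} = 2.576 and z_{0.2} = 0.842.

n = 116 per group

For two independent groups with equal n: n = 2·((z_{α/2} + z_β) / d)².
z_{α/2} + z_β = 2.576 + 0.842 = 3.418.
n = 2 × (3.418 / 0.45)² = 2 × 7.596² = 2 × 57.69 = 115.4.
Round up to the next whole participant.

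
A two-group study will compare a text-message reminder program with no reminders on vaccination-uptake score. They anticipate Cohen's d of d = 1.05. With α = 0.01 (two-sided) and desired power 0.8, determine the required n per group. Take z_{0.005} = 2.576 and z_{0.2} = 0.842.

For two independent groups with equal n: n = 2·((z_{α/2} + z_β) / d)².
z_{α/2} + z_β = 2.576 + 0.842 = 3.418.
n = 2 × (3.418 / 1.05)² = 2 × 3.255² = 2 × 10.60 = 21.2.
Round up to the next whole participant.

n = 22 per group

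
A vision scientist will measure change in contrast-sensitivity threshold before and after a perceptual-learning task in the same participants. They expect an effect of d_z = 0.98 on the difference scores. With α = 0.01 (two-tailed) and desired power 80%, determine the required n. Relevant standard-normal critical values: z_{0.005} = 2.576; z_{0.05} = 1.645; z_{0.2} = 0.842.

For a paired (one-sample on differences) test: n = ((z_{α/2} + z_β) / d)².
z_{α/2} + z_β = 2.576 + 0.842 = 3.418.
n = (3.418 / 0.98)² = 3.488² = 12.16.
Round up.

n = 13 pairs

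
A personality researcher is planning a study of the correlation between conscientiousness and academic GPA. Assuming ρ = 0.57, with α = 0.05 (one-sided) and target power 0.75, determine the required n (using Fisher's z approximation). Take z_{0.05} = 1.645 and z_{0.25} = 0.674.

Fisher's z: C = ½·ln((1+r)/(1−r)) = ½·ln(3.6512) = 0.6475.
n = ((z_{α} + z_β)/C)² + 3.
(1.645 + 0.674) / 0.6475 = 2.319 / 0.6475 = 3.581.
n = 3.581² + 3 = 12.83 + 3 = 15.8.
Round up.

n = 16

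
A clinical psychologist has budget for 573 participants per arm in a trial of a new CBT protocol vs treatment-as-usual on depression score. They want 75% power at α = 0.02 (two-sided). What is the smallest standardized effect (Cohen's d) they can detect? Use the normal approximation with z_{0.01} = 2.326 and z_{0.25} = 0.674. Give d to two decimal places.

d_min ≈ 0.18

For two independent groups of n = 573 each: d_min = (z_{α/2} + z_β)·√(2/n).
z-sum = 2.326 + 0.674 = 3.000.
d_min = 3.000 × √(2/573) = 3.000 × 0.0591 = 0.177.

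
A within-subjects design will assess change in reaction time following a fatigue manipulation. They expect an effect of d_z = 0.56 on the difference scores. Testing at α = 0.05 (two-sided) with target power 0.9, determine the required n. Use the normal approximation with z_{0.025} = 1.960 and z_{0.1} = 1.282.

For a paired (one-sample on differences) test: n = ((z_{α/2} + z_β) / d)².
z_{α/2} + z_β = 1.960 + 1.282 = 3.242.
n = (3.242 / 0.56)² = 5.789² = 33.52.
Round up.

n = 34 pairs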